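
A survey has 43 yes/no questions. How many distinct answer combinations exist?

An n-cube has 2^n vertices; for n = 43 that is 2^43 = 8796093022208.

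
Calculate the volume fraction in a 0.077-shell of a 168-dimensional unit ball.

1 - (1-0.077)^168 ≈ 0.9999985748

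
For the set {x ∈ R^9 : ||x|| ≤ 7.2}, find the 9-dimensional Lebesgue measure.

V_9(7.2) = π^(9/2) · (7.2)^9 / Γ(9/2 + 1) ≈ 1.71518e+08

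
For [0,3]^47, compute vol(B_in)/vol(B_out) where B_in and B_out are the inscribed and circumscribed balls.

V_in/V_out = n^(-n/2) = 47^(-47/2) ≈ 5.07809e-40.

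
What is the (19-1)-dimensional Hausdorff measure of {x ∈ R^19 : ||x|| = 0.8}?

The surface area of an n-ball is 2π^(n/2) r^(n-1) / Γ(n/2). For n=19, r=0.8: 0.0159573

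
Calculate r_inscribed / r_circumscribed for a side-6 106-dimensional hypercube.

Ratio = (s/2)/(s√106/2) = 106^(-1/2) ≈ 0.0971286.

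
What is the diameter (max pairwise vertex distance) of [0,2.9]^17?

d = √(2.9² + 2.9² + ... + 2.9²) [17 terms] = √(17·2.9²) = 2.9√17 ≈ 11.957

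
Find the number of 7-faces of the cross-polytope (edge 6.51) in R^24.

Each 7-face is the convex hull of 8 vertices, one chosen as ±e_i from each of 8 distinct axes: 2^8·C(24,8) = 188280576.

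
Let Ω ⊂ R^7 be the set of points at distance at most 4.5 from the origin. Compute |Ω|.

Volume = π^{7/2}·(4.5)^7/Γ(9/2) = 1594323·π^3/280 ≈ 176550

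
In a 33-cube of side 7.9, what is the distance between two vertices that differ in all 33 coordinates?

||(7.9,7.9,...,7.9)|| = √(33)·7.9 ≈ 45.382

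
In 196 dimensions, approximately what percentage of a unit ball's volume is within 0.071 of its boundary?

1 - (1-0.071)^196 ≈ 0.9999994616 ≈ 99.999946%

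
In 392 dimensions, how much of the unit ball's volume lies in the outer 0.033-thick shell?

V(inner)/V(outer) = ((1-0.033)/1)^392 ≈ 1.937e-06, so the shell fraction is 0.9999980628.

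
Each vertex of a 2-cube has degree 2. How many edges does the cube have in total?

Number of 1-faces = C(2,1)·2^(2-1) = 2·2 = 4.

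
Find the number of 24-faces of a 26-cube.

An n-cube has C(n,k)·2^(n-k) k-faces. Here C(26,24)·2^2 = 325·4 = 1300.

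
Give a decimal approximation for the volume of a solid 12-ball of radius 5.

The n-ball volume is π^(n/2)·r^n/Γ(n/2+1). With n=12, r=5: V = 48828125·π^6/144 ≈ 3.25992e+08.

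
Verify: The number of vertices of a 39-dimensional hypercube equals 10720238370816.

False. The 39-cube has 2^39 = 549755813888 vertices.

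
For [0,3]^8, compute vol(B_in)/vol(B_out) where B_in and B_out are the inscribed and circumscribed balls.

V_in/V_out = n^(-n/2) = 8^(-8/2) ≈ 0.000244141.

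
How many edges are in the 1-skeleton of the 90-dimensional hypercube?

Each of the 2^90 = 1237940039285380274899124224 vertices has degree 90; total edges = 90·2^90/2 = 55707301767842112370460590080.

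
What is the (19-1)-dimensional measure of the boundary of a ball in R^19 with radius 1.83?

S_19(1.83) = 2·π^(19/2)·(1.83)^18 / Γ(19/2) ≈ 46931.1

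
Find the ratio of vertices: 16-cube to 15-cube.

The 16-cube has 2^16 = 65536 vertices. The 15-cube has 2^15 = 32768 vertices. Ratio: 65536/32768 = 2.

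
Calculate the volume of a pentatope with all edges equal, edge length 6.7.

Volume = 6.7^4 · √(5/2^4) / 4! ≈ 46.9367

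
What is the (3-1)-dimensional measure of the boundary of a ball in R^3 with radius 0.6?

The surface area of an n-ball is 2π^(n/2) r^(n-1) / Γ(n/2). For n=3, r=0.6: 4πr² = 4π·(0.6)² ≈ 4.52389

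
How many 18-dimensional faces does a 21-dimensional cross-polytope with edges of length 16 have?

Number of 18-faces = 2^(18+1) · C(21,18+1) = 524288 · 210 = 110100480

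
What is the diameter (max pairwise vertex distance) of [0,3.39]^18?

The space diagonal of an n-cube of side s is s√n. Here 3.39·√18 ≈ 14.3826.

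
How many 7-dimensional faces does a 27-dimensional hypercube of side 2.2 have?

f_7(27-cube) = (27 choose 7) · 2^20 = 931166945280.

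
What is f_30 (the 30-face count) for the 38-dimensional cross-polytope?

f_30(38-orthoplex) = 2^31 · (38 choose 31) = 27101793393573888.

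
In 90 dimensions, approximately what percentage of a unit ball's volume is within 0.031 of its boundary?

1 - (1-0.031)^90 ≈ 0.941232 ≈ 94.12%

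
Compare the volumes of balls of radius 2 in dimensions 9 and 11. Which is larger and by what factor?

V_9(2) ≈ 1688.84, V_11(2) ≈ 3858.64. The 11-ball is larger by a factor of 2.285.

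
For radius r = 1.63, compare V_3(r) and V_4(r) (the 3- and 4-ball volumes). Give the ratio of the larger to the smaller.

V_3(1.63) ≈ 18.1406, V_4(1.63) ≈ 34.8353. The 4-ball is larger by a factor of 1.92.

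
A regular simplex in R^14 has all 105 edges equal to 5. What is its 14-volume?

V = (5^14 / 14!) · √((14+1) / 2^14) ≈ 0.0021184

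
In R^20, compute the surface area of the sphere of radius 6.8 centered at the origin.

The surface area of an n-ball is 2π^(n/2) r^(n-1) / Γ(n/2). For n=20, r=6.8: 3.39184e+15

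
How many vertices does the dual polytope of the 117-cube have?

An n-cross-polytope has 2n vertices; here n = 117, giving 234.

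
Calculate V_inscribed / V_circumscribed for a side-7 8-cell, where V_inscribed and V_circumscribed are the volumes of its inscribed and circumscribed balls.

Volume scales as r^n, and r_in/r_out = 1/√4, giving (1/√4)^4 ≈ 0.0625.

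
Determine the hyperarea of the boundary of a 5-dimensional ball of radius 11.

|∂B_5(11)| = 117128·π^2/3 ≈ 385336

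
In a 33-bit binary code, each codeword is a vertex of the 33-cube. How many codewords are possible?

An n-cube has 2^n vertices; for n = 33 that is 2^33 = 8589934592.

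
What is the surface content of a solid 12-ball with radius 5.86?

S_12(5.86) = 2·π^(12/2)·(5.86)^11 / Γ(12/2) ≈ 4.48355e+09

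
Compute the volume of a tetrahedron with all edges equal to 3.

Volume = (√2/12) · 3³ = 3.18198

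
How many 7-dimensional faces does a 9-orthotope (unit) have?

Number of 7-faces = C(9,7) · 2^(9-7) = 36 · 4 = 144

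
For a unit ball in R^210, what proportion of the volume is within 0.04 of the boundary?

V(inner)/V(outer) = ((1-0.04)/1)^210 ≈ 0.0001892, so the shell fraction is 0.999811.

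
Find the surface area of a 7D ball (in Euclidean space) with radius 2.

|∂B_7(2)| = 1024·π^3/15 ≈ 2116.7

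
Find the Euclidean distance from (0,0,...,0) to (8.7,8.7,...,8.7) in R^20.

The space diagonal of an n-cube of side s is s√n. Here 8.7·√20 ≈ 38.9076.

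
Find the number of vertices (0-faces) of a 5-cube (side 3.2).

Choose 0 of 5 axes to span the face (C(5,0) = 1 way), then fix each of the remaining 5 coordinates at one of its two extreme values (2^5 = 32 ways): 1·32 = 32.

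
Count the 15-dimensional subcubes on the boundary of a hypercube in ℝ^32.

Number of 15-faces = C(32,15) · 2^(32-15) = 565722720 · 131072 = 74150408355840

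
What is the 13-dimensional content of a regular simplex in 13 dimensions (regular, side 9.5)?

For a regular n-simplex with edge a, V = (a^n / n!)·√((n+1)/2^n). With a=9.5, n=13: V ≈ 34.0797.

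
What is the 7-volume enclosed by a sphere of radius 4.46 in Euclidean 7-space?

Volume = π^{7/2}·(4.46)^7/Γ(9/2) ≈ 165853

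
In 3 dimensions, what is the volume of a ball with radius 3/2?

Volume = π^{3/2}·(3/2)^3/Γ(5/2) = 9·π/2 ≈ 14.1372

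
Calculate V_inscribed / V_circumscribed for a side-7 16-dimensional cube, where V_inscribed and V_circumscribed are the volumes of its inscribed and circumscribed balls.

V_in / V_out = (r_in/r_out)^16 = (1/√16)^16 = 16^(-16/2) ≈ 2.32831e-10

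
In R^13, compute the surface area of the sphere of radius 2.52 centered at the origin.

S = n·V_n(r)/r = 13·V_13(2.52)/2.52 (volume-to-surface relation), giving 776410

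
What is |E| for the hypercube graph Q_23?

Each of the 2^23 = 8388608 vertices has degree 23; total edges = 23·2^23/2 = 96468992.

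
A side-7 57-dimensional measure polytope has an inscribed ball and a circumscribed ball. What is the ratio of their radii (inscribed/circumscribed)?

Ratio = (s/2)/(s√57/2) = 57^(-1/2) ≈ 0.132453.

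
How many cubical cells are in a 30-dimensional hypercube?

Number of 3-faces = C(30,3) · 2^(30-3) = 4060 · 134217728 = 544923975680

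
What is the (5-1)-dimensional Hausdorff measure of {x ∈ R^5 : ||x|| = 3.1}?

S = n·V_n(r)/r = 5·V_5(3.1)/3.1 (volume-to-surface relation), giving 2430.61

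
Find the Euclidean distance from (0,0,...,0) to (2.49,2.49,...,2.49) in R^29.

||(2.49,2.49,...,2.49)|| = √(29)·2.49 ≈ 13.4091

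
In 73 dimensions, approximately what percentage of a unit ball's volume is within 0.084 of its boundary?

1 - (1-0.084)^73 ≈ 0.998347 ≈ 99.83%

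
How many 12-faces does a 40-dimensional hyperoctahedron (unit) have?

An n-cross-polytope has 2^(k+1)·C(n,k+1) k-faces. Here 2^13·C(40,13) = 8192·12033222880 = 98576161832960.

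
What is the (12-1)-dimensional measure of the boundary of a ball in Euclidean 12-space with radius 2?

|∂B_12(2)| = 512·π^6/15 ≈ 32815.4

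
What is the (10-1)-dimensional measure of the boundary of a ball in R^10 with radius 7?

The surface area of an n-ball is 2π^(n/2) r^(n-1) / Γ(n/2). For n=10, r=7: 40353607·π^5/12 ≈ 1.02908e+09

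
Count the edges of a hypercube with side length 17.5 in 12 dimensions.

The 12-cube has n·2^(n-1) = 12·2^11 = 12·2048 = 24576 edges.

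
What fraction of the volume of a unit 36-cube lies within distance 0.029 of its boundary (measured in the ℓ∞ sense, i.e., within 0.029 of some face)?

1 - (1 - 2·0.029)^36 = 1 - 0.942^36 ≈ 0.883632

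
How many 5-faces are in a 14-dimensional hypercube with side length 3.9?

Choose 5 of 14 axes to span the face (C(14,5) = 2002 ways), then fix each of the remaining 9 coordinates at one of its two extreme values (2^9 = 512 ways): 2002·512 = 1025024.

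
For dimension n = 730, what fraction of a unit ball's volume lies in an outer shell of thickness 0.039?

1 - (1-0.039)^730 ≈ 1 - 2.444e-13 ≈ (100 - 2.44e-11)%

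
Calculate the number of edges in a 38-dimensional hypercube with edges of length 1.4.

Each of the 2^38 = 274877906944 vertices has degree 38; total edges = 38·2^38/2 = 5222680231936.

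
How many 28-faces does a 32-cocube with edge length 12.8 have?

Each 28-face is the convex hull of 29 vertices, one chosen as ±e_i from each of 29 distinct axes: 2^29·C(32,29) = 2662879723520.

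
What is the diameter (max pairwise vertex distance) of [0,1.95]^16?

Diagonal = √16 · 1.95 = 7.8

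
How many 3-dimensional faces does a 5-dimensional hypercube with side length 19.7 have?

Choose 3 of 5 axes to span the face (C(5,3) = 10 ways), then fix each of the remaining 2 coordinates at one of its two extreme values (2^2 = 4 ways): 10·4 = 40.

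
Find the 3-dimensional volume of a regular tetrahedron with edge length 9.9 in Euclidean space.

Volume = (√2/12) · 9.9³ = 114.351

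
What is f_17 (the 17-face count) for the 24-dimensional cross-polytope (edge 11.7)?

Each 17-face is the convex hull of 18 vertices, one chosen as ±e_i from each of 18 distinct axes: 2^18·C(24,18) = 35283533824.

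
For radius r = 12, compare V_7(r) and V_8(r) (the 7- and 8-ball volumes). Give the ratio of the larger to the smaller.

V_7(12) ≈ 1.69297e+08, V_8(12) ≈ 1.74517e+09. The 8-ball is larger by a factor of 10.31.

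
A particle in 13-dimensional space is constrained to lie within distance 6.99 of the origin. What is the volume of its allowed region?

Volume = π^{13/2}·(6.99)^13/Γ(15/2) ≈ 8.66053e+10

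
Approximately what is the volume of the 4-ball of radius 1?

V_4(1) = π^(4/2) · (1)^4 / Γ(4/2 + 1) = π^2/2 ≈ 4.9348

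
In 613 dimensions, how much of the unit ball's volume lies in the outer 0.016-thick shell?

Shell fraction = 1 - (1-0.016)^613 ≈ 0.999949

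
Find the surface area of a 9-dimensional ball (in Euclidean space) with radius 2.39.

|∂B_9(2.39)| ≈ 31604.1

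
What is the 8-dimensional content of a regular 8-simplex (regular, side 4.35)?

Volume = 4.35^8 · √(9/2^8) / 8! ≈ 0.596204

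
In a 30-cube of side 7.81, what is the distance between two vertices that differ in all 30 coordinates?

||(7.81,7.81,...,7.81)|| = √(30)·7.81 ≈ 42.7771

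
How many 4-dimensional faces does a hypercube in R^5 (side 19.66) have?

Number of 4-faces = C(5,4) · 2^(5-4) = 5 · 2 = 10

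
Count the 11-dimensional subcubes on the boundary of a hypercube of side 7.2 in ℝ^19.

f_11(19-cube) = (19 choose 11) · 2^8 = 19348992.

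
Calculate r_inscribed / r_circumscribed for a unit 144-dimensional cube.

r_in / r_out = (1/2) / (1√144/2) = 1/√144 ≈ 0.0833333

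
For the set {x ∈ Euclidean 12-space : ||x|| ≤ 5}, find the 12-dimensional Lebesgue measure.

V = 48828125·π^6/144 ≈ 3.25992e+08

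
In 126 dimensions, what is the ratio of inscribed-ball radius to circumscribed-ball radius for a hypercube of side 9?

r_in = 9/2 (half the side); r_out = 9√126/2 (half the diagonal). Ratio = 1/√126 ≈ 0.0890871.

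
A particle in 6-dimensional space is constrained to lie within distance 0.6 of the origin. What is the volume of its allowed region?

V_6(0.6) = π^(6/2) · (0.6)^6 / Γ(6/2 + 1) ≈ 0.241105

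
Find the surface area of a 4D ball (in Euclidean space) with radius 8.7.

|∂B_4(8.7)| ≈ 12998.3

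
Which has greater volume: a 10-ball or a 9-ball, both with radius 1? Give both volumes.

V_10(1) ≈ 2.55016. V_9(1) ≈ 3.29851. The 9-ball is larger.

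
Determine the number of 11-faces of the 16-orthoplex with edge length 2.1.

An n-cross-polytope has 2^(k+1)·C(n,k+1) k-faces. Here 2^12·C(16,12) = 4096·1820 = 7454720.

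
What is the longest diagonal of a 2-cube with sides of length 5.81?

The space diagonal of an n-cube of side s is s√n. Here 5.81·√2 ≈ 8.21658.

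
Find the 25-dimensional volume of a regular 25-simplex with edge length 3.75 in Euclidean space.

Volume = 3.75^25 · √(26/2^25) / 25! ≈ 1.27276e-14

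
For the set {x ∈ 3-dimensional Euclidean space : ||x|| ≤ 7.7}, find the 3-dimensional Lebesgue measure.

Volume = π^{3/2}·(7.7)^3/Γ(5/2) ≈ 1912.32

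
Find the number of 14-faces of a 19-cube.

Number of 14-faces = C(19,14) · 2^(19-14) = 11628 · 32 = 372096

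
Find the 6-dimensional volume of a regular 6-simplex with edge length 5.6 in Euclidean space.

Volume = 5.6^6 · √(7/2^6) / 6! ≈ 14.1662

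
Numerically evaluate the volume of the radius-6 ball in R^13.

Volume = π^{13/2}·(6)^13/Γ(15/2) = 61917364224·π^6/5005 ≈ 1.18934e+10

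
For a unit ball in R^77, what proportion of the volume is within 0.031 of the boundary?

Shell fraction = 1 - (1-0.031)^77 ≈ 0.911503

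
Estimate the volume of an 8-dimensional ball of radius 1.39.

Volume = π^{8/2}·(1.39)^8/Γ(5) ≈ 56.5596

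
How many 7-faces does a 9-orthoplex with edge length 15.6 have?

An n-cross-polytope has 2^(k+1)·C(n,k+1) k-faces. Here 2^8·C(9,8) = 256·9 = 2304.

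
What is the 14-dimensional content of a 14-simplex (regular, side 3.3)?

V = (3.3^14 / 14!) · √((14+1) / 2^14) ≈ 6.30409e-06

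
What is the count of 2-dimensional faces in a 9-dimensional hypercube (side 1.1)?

An n-cube has C(n,k)·2^(n-k) k-faces. Here C(9,2)·2^7 = 36·128 = 4608.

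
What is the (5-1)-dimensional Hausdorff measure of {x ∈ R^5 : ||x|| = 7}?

S_5(7) = 2·π^(5/2)·(7)^4 / Γ(5/2) = 19208·π^2/3 ≈ 63191.8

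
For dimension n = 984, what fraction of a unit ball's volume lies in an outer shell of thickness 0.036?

1 - (1-0.036)^984 ≈ 1 - 2.147e-16 ≈ (100 - 2.22e-14)%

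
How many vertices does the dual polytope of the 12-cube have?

Number of vertices = 2n = 24.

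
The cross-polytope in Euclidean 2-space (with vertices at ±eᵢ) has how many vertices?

Number of vertices = 2n = 4.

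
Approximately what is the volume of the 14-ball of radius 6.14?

Volume = π^{14/2}·(6.14)^14/Γ(8) ≈ 6.48598e+10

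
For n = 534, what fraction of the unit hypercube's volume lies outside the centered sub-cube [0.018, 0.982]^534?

The inner cube has side 1-2·0.018 = 0.964 and volume (0.964)^534 ≈ 3.141e-09, so the shell holds 0.9999999969 of the volume.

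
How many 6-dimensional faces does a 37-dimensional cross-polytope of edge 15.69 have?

An n-cross-polytope has 2^(k+1)·C(n,k+1) k-faces. Here 2^7·C(37,7) = 128·10295472 = 1317820416.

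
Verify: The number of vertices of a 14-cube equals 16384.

True. The 14-cube has 2^14 = 16384 vertices.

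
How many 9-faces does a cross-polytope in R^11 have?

Each 9-face is the convex hull of 10 vertices, one chosen as ±e_i from each of 10 distinct axes: 2^10·C(11,10) = 11264.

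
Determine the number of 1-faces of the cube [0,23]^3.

f_1(3-cube) = (3 choose 1) · 2^2 = 12.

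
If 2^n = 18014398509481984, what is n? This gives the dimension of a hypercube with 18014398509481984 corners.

Since 2^n = 18014398509481984, we have n = 54.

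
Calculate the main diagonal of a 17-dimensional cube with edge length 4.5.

The space diagonal of an n-cube of side s is s√n. Here 4.5·√17 ≈ 18.554.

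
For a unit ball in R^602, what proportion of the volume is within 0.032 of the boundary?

V(inner)/V(outer) = ((1-0.032)/1)^602 ≈ 3.14e-09, so the shell fraction is 0.9999999969.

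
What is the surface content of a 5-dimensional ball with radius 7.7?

S_5(7.7) = 2·π^(5/2)·(7.7)^4 / Γ(5/2) ≈ 92519.1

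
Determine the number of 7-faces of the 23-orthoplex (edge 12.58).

Number of 7-faces = 2^(7+1) · C(23,7+1) = 256 · 490314 = 125520384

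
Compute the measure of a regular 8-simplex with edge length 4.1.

V_8 = √(9) · 4.1^8 / (8! · 2^(8/2)) ≈ 0.371323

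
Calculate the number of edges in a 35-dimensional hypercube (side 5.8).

Each of the 2^35 = 34359738368 vertices has degree 35; total edges = 35·2^35/2 = 601295421440.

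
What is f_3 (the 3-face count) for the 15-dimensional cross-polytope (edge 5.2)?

Number of 3-faces = 2^(3+1) · C(15,3+1) = 16 · 1365 = 21840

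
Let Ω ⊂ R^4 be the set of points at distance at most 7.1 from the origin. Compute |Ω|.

V_4(7.1) = π^(4/2) · (7.1)^4 / Γ(4/2 + 1) ≈ 12540.2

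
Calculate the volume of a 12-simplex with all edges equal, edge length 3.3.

For a regular n-simplex with edge a, V = (a^n / n!)·√((n+1)/2^n). With a=3.3, n=12: V ≈ 0.000196165.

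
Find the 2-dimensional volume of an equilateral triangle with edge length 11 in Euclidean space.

Area = (√3/4) · 11² = 52.3945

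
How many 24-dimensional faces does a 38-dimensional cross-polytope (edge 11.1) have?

f_24(38-orthoplex) = 2^25 · (38 choose 25) = 181695581490511872.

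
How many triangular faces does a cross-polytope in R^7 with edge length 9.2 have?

Number of 2-faces = 2^(2+1) · C(7,2+1) = 8 · 35 = 280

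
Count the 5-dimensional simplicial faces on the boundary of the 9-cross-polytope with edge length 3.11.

Each 5-face is the convex hull of 6 vertices, one chosen as ±e_i from each of 6 distinct axes: 2^6·C(9,6) = 5376.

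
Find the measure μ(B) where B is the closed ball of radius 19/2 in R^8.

Volume = π^{8/2}·(19/2)^8/Γ(5) = 16983563041·π^4/6144 ≈ 2.69263e+08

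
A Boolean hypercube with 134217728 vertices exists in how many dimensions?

The n-cube has 2^n vertices, and 134217728 = 2^27, so n = 27.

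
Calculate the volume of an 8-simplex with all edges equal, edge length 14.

V_8 = √(9) · 14^8 / (8! · 2^(8/2)) ≈ 6862.86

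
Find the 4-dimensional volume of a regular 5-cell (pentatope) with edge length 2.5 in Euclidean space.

V = (2.5^4 / 4!) · √((4+1) / 2^4) ≈ 0.909858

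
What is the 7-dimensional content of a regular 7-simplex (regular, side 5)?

For a regular n-simplex with edge a, V = (a^n / n!)·√((n+1)/2^n). With a=5, n=7: V ≈ 3.87525.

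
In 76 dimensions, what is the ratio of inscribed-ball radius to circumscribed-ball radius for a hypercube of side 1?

r_in = 1/2 (half the side); r_out = 1√76/2 (half the diagonal). Ratio = 1/√76 ≈ 0.114708.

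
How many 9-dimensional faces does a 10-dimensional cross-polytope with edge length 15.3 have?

f_9(10-orthoplex) = 2^10 · (10 choose 10) = 1024.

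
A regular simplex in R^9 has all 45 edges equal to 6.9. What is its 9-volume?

V_9 = √(10) · 6.9^9 / (9! · 2^(9/2)) ≈ 13.6535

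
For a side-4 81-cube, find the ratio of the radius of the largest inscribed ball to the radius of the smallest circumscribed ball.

Ratio = (s/2)/(s√81/2) = 81^(-1/2) ≈ 0.111111.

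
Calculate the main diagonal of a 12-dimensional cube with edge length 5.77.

d = √(5.77² + 5.77² + ... + 5.77²) [12 terms] = √(12·5.77²) = 5.77√12 ≈ 19.9879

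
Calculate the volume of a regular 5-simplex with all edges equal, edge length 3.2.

V_5 = √(6) · 3.2^5 / (5! · 2^(5/2)) ≈ 1.21079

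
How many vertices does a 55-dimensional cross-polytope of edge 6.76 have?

The 55-dimensional cross-polytope has 2n = 2·55 = 110 vertices.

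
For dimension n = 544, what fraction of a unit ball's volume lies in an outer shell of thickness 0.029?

1 - (1-0.029)^544 ≈ 0.9999998885 ≈ 99.999989%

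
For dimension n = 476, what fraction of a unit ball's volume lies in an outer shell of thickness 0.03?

1 - (1-0.03)^476 ≈ 0.9999994949 ≈ 99.999949%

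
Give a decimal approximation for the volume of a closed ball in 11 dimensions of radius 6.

V = 859963392·π^5/385 ≈ 6.83547e+08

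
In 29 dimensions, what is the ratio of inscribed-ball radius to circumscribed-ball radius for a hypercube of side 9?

r_in / r_out = (9/2) / (9√29/2) = 1/√29 ≈ 0.185695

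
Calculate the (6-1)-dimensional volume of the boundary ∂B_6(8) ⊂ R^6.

S = n·V_n(r)/r = 6·V_6(8)/8 (volume-to-surface relation), giving 32768·π^3 ≈ 1.01601e+06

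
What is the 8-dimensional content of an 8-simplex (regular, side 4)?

For a regular n-simplex with edge a, V = (a^n / n!)·√((n+1)/2^n). With a=4, n=8: V ≈ 0.304762.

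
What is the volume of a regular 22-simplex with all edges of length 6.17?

Volume = 6.17^22 · √(23/2^22) / 22! ≈ 5.07039e-07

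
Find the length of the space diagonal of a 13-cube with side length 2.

Diagonal = √13 · 2 ≈ 7.2111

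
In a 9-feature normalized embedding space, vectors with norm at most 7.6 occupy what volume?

Volume = π^{9/2}·(7.6)^9/Γ(11/2) ≈ 2.79023e+08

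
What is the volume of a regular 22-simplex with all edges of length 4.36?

Volume = 4.36^22 · √(23/2^22) / 22! ≈ 2.44045e-10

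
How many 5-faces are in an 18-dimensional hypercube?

Number of 5-faces = C(18,5) · 2^(18-5) = 8568 · 8192 = 70189056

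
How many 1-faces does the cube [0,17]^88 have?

The 88-cube has n·2^(n-1) = 88·2^87 = 88·154742504910672534362390528 = 13617340432139183023890366464 edges.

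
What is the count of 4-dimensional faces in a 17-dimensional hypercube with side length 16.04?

Number of 4-faces = C(17,4) · 2^(17-4) = 2380 · 8192 = 19496960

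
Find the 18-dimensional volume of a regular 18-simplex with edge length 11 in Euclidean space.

V = (11^18 / 18!) · √((18+1) / 2^18) ≈ 7.39323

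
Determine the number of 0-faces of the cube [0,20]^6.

Choose 0 of 6 axes to span the face (C(6,0) = 1 way), then fix each of the remaining 6 coordinates at one of its two extreme values (2^6 = 64 ways): 1·64 = 64.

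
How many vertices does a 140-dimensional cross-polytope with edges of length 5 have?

The 140-dimensional cross-polytope has 2n = 2·140 = 280 vertices.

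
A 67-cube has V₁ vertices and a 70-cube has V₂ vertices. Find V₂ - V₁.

V₁ = 2^67 = 147573952589676412928. V₂ = 2^70 = 1180591620717411303424. V₂ - V₁ = 1033017668127734890496.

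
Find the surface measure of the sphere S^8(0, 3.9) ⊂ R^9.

The surface area of an n-ball is 2π^(n/2) r^(n-1) / Γ(n/2). For n=9, r=3.9: 1.58883e+06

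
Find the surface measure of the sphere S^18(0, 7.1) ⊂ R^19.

The surface area of an n-ball is 2π^(n/2) r^(n-1) / Γ(n/2). For n=19, r=7.1: 1.86205e+15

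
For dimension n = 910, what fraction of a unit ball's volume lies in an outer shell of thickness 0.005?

1 - (1-0.005)^910 ≈ 0.989553 ≈ 98.96%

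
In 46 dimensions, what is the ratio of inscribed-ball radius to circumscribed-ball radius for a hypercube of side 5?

For an n-cube of any side s, the inradius is s/2 and the circumradius is s√n/2, so the ratio is 1/√46 ≈ 0.147442.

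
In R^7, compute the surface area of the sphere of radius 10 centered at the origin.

|∂B_7(10)| = 3200000·π^3/3 ≈ 3.30734e+07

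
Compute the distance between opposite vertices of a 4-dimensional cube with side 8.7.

||(8.7,8.7,...,8.7)|| = √(4)·8.7 = 17.4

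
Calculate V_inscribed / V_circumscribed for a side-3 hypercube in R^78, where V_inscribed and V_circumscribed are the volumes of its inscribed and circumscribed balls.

V_in / V_out = (r_in/r_out)^78 = (1/√78)^78 = 78^(-78/2) ≈ 1.61551e-74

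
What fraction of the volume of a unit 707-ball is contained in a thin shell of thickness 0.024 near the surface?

V(inner)/V(outer) = ((1-0.024)/1)^707 ≈ 3.476e-08, so the shell fraction is 0.9999999652.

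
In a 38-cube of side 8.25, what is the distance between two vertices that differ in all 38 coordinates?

||(8.25,8.25,...,8.25)|| = √(38)·8.25 ≈ 50.8564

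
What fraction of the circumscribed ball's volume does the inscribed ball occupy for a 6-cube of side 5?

V_in/V_out = n^(-n/2) = 6^(-6/2) ≈ 0.00462963.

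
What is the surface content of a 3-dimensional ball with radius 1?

S = n·V_n(r)/r = 3·V_3(1)/1 (volume-to-surface relation), giving 4πr² = 4π·(1)² ≈ 12.5664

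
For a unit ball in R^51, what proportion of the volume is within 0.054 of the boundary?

1 - (1-0.054)^51 ≈ 0.941055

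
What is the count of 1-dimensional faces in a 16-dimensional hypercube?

An n-cube has C(n,k)·2^(n-k) k-faces. Here C(16,1)·2^15 = 16·32768 = 524288.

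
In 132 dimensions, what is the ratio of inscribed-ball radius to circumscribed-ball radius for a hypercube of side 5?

r_in = 5/2 (half the side); r_out = 5√132/2 (half the diagonal). Ratio = 1/√132 ≈ 0.0870388.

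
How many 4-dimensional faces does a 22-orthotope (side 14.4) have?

An n-cube has C(n,k)·2^(n-k) k-faces. Here C(22,4)·2^18 = 7315·262144 = 1917583360.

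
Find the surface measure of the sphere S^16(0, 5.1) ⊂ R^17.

|∂B_17(5.1)| ≈ 5.02033e+11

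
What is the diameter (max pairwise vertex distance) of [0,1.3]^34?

Diagonal = √34 · 1.3 ≈ 7.58024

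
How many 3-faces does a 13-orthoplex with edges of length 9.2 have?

Each 3-face is the convex hull of 4 vertices, one chosen as ±e_i from each of 4 distinct axes: 2^4·C(13,4) = 11440.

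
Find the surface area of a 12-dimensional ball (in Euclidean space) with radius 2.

S = n·V_n(r)/r = 12·V_12(2)/2 (volume-to-surface relation), giving 512·π^6/15 ≈ 32815.4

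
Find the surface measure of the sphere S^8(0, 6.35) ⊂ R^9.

S = n·V_n(r)/r = 9·V_9(6.35)/6.35 (volume-to-surface relation), giving 7.84784e+07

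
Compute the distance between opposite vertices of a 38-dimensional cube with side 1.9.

||(1.9,1.9,...,1.9)|| = √(38)·1.9 ≈ 11.7124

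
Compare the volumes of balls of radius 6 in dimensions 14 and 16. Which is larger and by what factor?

V_14(6) ≈ 4.69609e+10, V_16(6) ≈ 6.63894e+11. The 16-ball is larger by a factor of 14.14.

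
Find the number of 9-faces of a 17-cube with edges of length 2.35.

Choose 9 of 17 axes to span the face (C(17,9) = 24310 ways), then fix each of the remaining 8 coordinates at one of its two extreme values (2^8 = 256 ways): 24310·256 = 6223360.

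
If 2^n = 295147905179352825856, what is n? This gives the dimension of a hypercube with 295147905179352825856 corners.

Since 2^n = 295147905179352825856, we have n = 68.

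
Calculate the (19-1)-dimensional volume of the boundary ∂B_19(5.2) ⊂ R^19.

The surface area of an n-ball is 2π^(n/2) r^(n-1) / Γ(n/2). For n=19, r=5.2: 6.84543e+12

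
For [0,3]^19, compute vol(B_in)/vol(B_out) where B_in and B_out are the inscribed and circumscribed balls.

Volume scales as r^n, and r_in/r_out = 1/√19, giving (1/√19)^19 ≈ 7.10953e-13.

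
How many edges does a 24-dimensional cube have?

An n-cube has n·2^(n-1) edges. With n = 24: 24·8388608 = 201326592.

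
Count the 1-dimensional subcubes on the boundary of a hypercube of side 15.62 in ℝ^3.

Number of 1-faces = C(3,1) · 2^(3-1) = 3 · 4 = 12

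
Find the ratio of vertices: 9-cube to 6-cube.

The 9-cube has 2^9 = 512 vertices. The 6-cube has 2^6 = 64 vertices. Ratio: 512/64 = 8.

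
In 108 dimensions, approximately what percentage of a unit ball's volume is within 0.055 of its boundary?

1 - (1-0.055)^108 ≈ 0.997779 ≈ 99.78%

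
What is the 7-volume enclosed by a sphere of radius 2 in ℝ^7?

V = 2048·π^3/105 ≈ 604.77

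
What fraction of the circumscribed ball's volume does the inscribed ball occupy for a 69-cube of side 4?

The radii are 4/2 and 4√69/2, so the volume ratio is (1/√69)^69 = 69^{-69/2} ≈ 3.62833e-64.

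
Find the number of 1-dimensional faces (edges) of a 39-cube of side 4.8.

Each of the 2^39 = 549755813888 vertices has degree 39; total edges = 39·2^39/2 = 10720238370816.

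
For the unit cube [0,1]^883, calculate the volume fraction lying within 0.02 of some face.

Shell fraction = 1 - (1-0.04)^883 ≈ 1 - 2.216e-16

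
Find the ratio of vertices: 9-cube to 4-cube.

The 9-cube has 2^9 = 512 vertices. The 4-cube has 2^4 = 16 vertices. Ratio: 512/16 = 32.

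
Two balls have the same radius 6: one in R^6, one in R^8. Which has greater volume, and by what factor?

V_6(6) ≈ 241105, V_8(6) ≈ 6.81708e+06. The 8-ball is larger by a factor of 28.27.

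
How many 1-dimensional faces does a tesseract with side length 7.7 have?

f_1(4-cube) = (4 choose 1) · 2^3 = 32.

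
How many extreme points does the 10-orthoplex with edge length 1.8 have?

The 10-dimensional cross-polytope has 2n = 2·10 = 20 vertices.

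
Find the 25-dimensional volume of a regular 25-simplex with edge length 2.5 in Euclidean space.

Volume = 2.5^25 · √(26/2^25) / 25! ≈ 5.04041e-19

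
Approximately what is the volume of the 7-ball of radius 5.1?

Volume = π^{7/2}·(5.1)^7/Γ(9/2) ≈ 424006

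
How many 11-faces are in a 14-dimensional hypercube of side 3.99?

An n-cube has C(n,k)·2^(n-k) k-faces. Here C(14,11)·2^3 = 364·8 = 2912.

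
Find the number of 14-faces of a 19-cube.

Number of 14-faces = C(19,14) · 2^(19-14) = 11628 · 32 = 372096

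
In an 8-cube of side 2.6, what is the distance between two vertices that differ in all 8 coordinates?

Diagonal = √8 · 2.6 ≈ 7.35391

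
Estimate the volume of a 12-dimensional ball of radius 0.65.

V_12(0.65) = π^(12/2) · (0.65)^12 / Γ(12/2 + 1) ≈ 0.00759499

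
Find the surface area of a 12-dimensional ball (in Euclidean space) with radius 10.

S = n·V_n(r)/r = 12·V_12(10)/10 (volume-to-surface relation), giving 5000000000·π^6/3 ≈ 1.60232e+12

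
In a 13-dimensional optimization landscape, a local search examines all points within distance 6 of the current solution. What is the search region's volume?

V_13(6) = π^(13/2) · (6)^13 / Γ(13/2 + 1) = 61917364224·π^6/5005 ≈ 1.18934e+10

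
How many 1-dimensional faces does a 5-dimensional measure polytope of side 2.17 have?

Number of 1-faces = C(5,1) · 2^(5-1) = 5 · 16 = 80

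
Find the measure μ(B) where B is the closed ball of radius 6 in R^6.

V = 7776·π^3 ≈ 241105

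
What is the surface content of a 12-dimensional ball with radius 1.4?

S = n·V_n(r)/r = 12·V_12(1.4)/1.4 (volume-to-surface relation), giving 648.868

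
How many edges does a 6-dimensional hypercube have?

An n-cube has n·2^(n-1) edges. With n = 6: 6·32 = 192.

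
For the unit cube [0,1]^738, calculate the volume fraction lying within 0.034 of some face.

The inner cube has side 1-2·0.034 = 0.932 and volume (0.932)^738 ≈ 2.685e-23, so the shell holds 1 - 2.685e-23 of the volume.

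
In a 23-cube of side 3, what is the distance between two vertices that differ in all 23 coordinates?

The space diagonal of an n-cube of side s is s√n. Here 3·√23 ≈ 14.3875.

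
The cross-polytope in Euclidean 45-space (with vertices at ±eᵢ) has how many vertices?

An n-cross-polytope has 2n vertices; here n = 45, giving 90.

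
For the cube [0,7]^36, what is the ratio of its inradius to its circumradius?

r_in = 7/2 (half the side); r_out = 7√36/2 (half the diagonal). Ratio = 1/√36 ≈ 0.166667.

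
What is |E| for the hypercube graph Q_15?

An n-cube has n·2^(n-1) edges. With n = 15: 15·16384 = 245760.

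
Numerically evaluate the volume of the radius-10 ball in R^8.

Volume = π^{8/2}·(10)^8/Γ(5) = 12500000·π^4/3 ≈ 4.05871e+08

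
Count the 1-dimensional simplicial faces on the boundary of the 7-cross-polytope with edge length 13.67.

f_1(7-orthoplex) = 2^2 · (7 choose 2) = 84.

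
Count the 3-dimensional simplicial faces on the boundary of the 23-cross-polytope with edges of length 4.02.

Each 3-face is the convex hull of 4 vertices, one chosen as ±e_i from each of 4 distinct axes: 2^4·C(23,4) = 141680.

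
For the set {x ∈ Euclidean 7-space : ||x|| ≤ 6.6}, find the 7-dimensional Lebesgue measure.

V_7(6.6) = π^(7/2) · (6.6)^7 / Γ(7/2 + 1) ≈ 2.57744e+06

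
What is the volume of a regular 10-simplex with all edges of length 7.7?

V = (7.7^10 / 10!) · √((10+1) / 2^10) ≈ 20.9262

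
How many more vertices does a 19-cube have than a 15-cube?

The 19-cube has 2^19 = 524288 vertices. The 15-cube has 2^15 = 32768 vertices. Difference: 524288 - 32768 = 491520.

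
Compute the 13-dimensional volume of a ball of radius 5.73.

V_13(5.73) = π^(13/2) · (5.73)^13 / Γ(13/2 + 1) ≈ 6.53659e+09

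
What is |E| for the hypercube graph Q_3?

Number of 1-faces = C(3,1)·2^(3-1) = 3·4 = 12.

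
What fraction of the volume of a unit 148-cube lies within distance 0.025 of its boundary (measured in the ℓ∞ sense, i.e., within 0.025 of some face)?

The inner cube has side 1-2·0.025 = 0.95 and volume (0.95)^148 ≈ 0.0005048, so the shell holds 0.999495 of the volume.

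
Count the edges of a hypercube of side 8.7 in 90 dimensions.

Number of 1-faces = C(90,1)·2^(90-1) = 90·618970019642690137449562112 = 55707301767842112370460590080.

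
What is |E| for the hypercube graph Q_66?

The 66-cube has n·2^(n-1) = 66·2^65 = 66·36893488147419103232 = 2434970217729660813312 edges.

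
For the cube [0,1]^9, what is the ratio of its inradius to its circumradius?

Ratio = (s/2)/(s√9/2) = 9^(-1/2) ≈ 0.333333.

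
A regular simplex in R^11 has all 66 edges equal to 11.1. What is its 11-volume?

V = (11.1^11 / 11!) · √((11+1) / 2^11) ≈ 604.398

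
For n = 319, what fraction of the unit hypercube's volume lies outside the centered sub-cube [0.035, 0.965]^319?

Shell fraction = 1 - (1-0.07)^319 ≈ 1 - 8.832e-11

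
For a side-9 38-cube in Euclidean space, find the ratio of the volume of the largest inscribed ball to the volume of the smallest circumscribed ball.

V_in / V_out = (r_in/r_out)^38 = (1/√38)^38 = 38^(-38/2) ≈ 9.64077e-31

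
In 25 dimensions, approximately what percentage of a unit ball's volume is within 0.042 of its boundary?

1 - (1-0.042)^25 ≈ 0.657912 ≈ 65.79%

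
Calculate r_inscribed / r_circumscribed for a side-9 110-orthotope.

Ratio = (s/2)/(s√110/2) = 110^(-1/2) ≈ 0.0953463.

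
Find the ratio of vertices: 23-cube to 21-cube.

The 23-cube has 2^23 = 8388608 vertices. The 21-cube has 2^21 = 2097152 vertices. Ratio: 8388608/2097152 = 4.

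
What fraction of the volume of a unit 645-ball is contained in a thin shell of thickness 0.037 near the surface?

1 - (1-0.037)^645 ≈ 1 - 2.748e-11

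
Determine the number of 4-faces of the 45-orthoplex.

Each 4-face is the convex hull of 5 vertices, one chosen as ±e_i from each of 5 distinct axes: 2^5·C(45,5) = 39096288.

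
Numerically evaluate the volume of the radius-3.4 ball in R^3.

The n-ball volume is π^(n/2)·r^n/Γ(n/2+1). With n=3, r=3.4: V ≈ 164.636.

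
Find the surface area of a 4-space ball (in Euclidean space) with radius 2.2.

The surface area of an n-ball is 2π^(n/2) r^(n-1) / Γ(n/2). For n=4, r=2.2: 210.183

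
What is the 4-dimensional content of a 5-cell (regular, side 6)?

Volume = 6^4 · √(5/2^4) / 4! ≈ 30.1869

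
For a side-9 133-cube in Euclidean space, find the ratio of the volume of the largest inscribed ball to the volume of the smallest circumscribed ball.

Volume scales as r^n, and r_in/r_out = 1/√133, giving (1/√133)^133 ≈ 5.80585e-142.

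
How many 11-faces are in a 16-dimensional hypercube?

Choose 11 of 16 axes to span the face (C(16,11) = 4368 ways), then fix each of the remaining 5 coordinates at one of its two extreme values (2^5 = 32 ways): 4368·32 = 139776.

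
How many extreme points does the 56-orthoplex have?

Number of vertices = 2n = 112.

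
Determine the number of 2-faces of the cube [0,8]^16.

Choose 2 of 16 axes to span the face (C(16,2) = 120 ways), then fix each of the remaining 14 coordinates at one of its two extreme values (2^14 = 16384 ways): 120·16384 = 1966080.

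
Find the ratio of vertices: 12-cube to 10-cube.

The 12-cube has 2^12 = 4096 vertices. The 10-cube has 2^10 = 1024 vertices. Ratio: 4096/1024 = 4.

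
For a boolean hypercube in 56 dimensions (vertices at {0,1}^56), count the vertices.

The 56-cube has 2^56 = 72057594037927936 vertices.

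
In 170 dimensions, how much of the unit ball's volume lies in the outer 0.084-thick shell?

V(inner)/V(outer) = ((1-0.084)/1)^170 ≈ 3.328e-07, so the shell fraction is 0.9999996672.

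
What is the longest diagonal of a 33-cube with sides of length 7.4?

d = √(7.4² + 7.4² + ... + 7.4²) [33 terms] = √(33·7.4²) = 7.4√33 ≈ 42.5098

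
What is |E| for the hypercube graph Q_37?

Number of 1-faces = C(37,1)·2^(37-1) = 37·68719476736 = 2542620639232.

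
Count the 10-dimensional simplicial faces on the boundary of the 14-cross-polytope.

Each 10-face is the convex hull of 11 vertices, one chosen as ±e_i from each of 11 distinct axes: 2^11·C(14,11) = 745472.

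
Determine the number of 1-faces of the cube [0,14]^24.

Choose 1 of 24 axes to span the face (C(24,1) = 24 ways), then fix each of the remaining 23 coordinates at one of its two extreme values (2^23 = 8388608 ways): 24·8388608 = 201326592.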